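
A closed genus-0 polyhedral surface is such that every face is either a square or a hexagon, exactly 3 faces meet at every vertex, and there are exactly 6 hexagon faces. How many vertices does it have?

Let x be the number of squares; then F = 6 + x.
Edge–face incidences: 2E = 6·6 + 4·x = 36 + 4x.
Every vertex has degree 3, so 3V = 2E.
Euler: V − E + F = 2 ⇒ (2E)/3 − E + (6 + x) = 2.
Multiply by 6: 2·(2E) − 3·(2E) + 6·(6 + x) = 12, i.e. 36 + 6x − (36 + 4x) = 12.
Collecting terms: 2x = 12, so x = 6.
Then 2E = 36 + 4·6 = 60, so E = 30, V = 2E/3 = 20, F = 6 + 6 = 12.

20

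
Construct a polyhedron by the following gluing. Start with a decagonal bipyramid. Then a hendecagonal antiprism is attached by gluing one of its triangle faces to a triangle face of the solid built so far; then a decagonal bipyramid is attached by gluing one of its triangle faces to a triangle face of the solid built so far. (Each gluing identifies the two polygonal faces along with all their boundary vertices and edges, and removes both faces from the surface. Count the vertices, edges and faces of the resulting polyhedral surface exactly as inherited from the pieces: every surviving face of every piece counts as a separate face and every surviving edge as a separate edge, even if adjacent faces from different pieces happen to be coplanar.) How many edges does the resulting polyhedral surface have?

A decagonal bipyramid: V=12, E=30, F=20.
Attach a hendecagonal antiprism (V=22, E=44, F=24) along a 3-gon: merge 3 vertices and 3 edges, delete both glued faces → V=31, E=71, F=42.
Attach a decagonal bipyramid (V=12, E=30, F=20) along a 3-gon: merge 3 vertices and 3 edges, delete both glued faces → V=40, E=98, F=60.
Check: V − E + F = 40 − 98 + 60 = 2.

98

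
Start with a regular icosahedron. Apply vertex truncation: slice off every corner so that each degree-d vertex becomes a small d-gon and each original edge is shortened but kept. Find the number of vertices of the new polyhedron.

The base solid has V = 12, E = 30, F = 20.
Truncation replaces each original edge-end by a new vertex, so V′ = 2E = 60.
Each original edge survives, and each old vertex of degree d contributes d new edges; summing degrees gives Σd = 2E, so E′ = E + 2E = 3E = 90.
Each original face survives and each original vertex becomes one new face: F′ = F + V = 32.

60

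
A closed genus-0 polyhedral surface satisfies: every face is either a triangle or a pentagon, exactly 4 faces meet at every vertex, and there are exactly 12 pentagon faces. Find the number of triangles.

Let x be the number of triangles; then F = 12 + x.
Edge–face incidences: 2E = 5·12 + 3·x = 60 + 3x.
Every vertex has degree 4, so 4V = 2E.
Euler: V − E + F = 2 ⇒ (2E)/4 − E + (12 + x) = 2.
Multiply by 8: 2·(2E) − 4·(2E) + 8·(12 + x) = 16, i.e. 96 + 8x − 2·(60 + 3x) = 16.
Collecting terms: 2x − 24 = 16, so 2x = 40, so x = 20.
Then 2E = 60 + 3·20 = 120, so E = 60, V = 2E/4 = 30, F = 12 + 20 = 32.

20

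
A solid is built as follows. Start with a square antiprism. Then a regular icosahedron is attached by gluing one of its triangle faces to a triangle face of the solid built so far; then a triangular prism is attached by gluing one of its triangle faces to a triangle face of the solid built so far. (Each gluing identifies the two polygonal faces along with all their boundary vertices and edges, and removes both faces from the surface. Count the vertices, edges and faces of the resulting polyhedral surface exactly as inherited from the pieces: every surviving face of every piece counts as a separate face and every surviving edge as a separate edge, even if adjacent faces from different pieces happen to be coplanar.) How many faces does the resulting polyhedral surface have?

31

A square antiprism: V=8, E=16, F=10.
Attach a regular icosahedron (V=12, E=30, F=20) along a 3-gon: merge 3 vertices and 3 edges, delete both glued faces → V=17, E=43, F=28.
Attach a triangular prism (V=6, E=9, F=5) along a 3-gon: merge 3 vertices and 3 edges, delete both glued faces → V=20, E=49, F=31.
Check: V − E + F = 20 − 49 + 31 = 2.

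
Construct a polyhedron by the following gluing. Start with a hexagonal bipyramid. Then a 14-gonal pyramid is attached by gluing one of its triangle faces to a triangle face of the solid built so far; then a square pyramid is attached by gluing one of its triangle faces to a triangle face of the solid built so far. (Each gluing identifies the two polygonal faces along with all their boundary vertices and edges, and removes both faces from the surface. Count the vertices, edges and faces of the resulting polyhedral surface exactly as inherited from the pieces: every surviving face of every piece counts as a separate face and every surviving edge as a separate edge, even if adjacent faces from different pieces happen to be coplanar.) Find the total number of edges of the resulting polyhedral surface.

48

A hexagonal bipyramid: V=8, E=18, F=12.
Attach a 14-gonal pyramid (V=15, E=28, F=15) along a 3-gon: merge 3 vertices and 3 edges, delete both glued faces → V=20, E=43, F=25.
Attach a square pyramid (V=5, E=8, F=5) along a 3-gon: merge 3 vertices and 3 edges, delete both glued faces → V=22, E=48, F=28.
Check: V − E + F = 22 − 48 + 28 = 2.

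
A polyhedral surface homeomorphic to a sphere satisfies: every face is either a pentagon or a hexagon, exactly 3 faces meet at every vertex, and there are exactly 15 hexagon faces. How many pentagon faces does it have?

12

Let x be the number of pentagons; then F = 15 + x.
Edge–face incidences: 2E = 6·15 + 5·x = 90 + 5x.
Every vertex has degree 3, so 3V = 2E.
Euler: V − E + F = 2 ⇒ (2E)/3 − E + (15 + x) = 2.
Multiply by 6: 2·(2E) − 3·(2E) + 6·(15 + x) = 12, i.e. 90 + 6x − (90 + 5x) = 12.
Collecting terms: x = 12.
Then 2E = 90 + 5·12 = 150, so E = 75, V = 2E/3 = 50, F = 15 + 12 = 27.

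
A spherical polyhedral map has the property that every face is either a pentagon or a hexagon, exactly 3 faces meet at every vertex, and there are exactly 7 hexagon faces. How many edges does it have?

51

Let x be the number of pentagons; then F = 7 + x.
Edge–face incidences: 2E = 6·7 + 5·x = 42 + 5x.
Every vertex has degree 3, so 3V = 2E.
Euler: V − E + F = 2 ⇒ (2E)/3 − E + (7 + x) = 2.
Multiply by 6: 2·(2E) − 3·(2E) + 6·(7 + x) = 12, i.e. 42 + 6x − (42 + 5x) = 12.
Collecting terms: x = 12.
Then 2E = 42 + 5·12 = 102, so E = 51, V = 2E/3 = 34, F = 7 + 12 = 19.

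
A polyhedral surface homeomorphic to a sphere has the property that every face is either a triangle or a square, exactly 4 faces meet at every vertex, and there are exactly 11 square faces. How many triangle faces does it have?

Let x be the number of triangles; then F = 11 + x.
Edge–face incidences: 2E = 4·11 + 3·x = 44 + 3x.
Every vertex has degree 4, so 4V = 2E.
Euler: V − E + F = 2 ⇒ (2E)/4 − E + (11 + x) = 2.
Multiply by 8: 2·(2E) − 4·(2E) + 8·(11 + x) = 16, i.e. 88 + 8x − 2·(44 + 3x) = 16.
Collecting terms: 2x = 16, so x = 8.
Then 2E = 44 + 3·8 = 68, so E = 34, V = 2E/4 = 17, F = 11 + 8 = 19.

8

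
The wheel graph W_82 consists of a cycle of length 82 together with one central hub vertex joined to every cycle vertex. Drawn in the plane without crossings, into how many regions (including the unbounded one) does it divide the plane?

W_82 has V = 82 + 1 = 83 vertices and E = 2·82 = 164 edges.
By Euler's formula F = 2 − V + E = 2 − 83 + 164 = 83.

83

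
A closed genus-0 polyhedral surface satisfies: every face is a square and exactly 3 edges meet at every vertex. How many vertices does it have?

8

Each face has 4 edges and each edge borders two faces, so 2E = 4F.
Each vertex has degree 3, so 3V = 2E and hence V = 4F/3.
Euler: V − E + F = 2 ⇒ (4F/3) − (4F/2) + F = 2.
Multiply by 6: (8 − 12 + 6)F = 12, i.e. 2F = 12.
So F = 6, E = 4·6/2 = 12, V = 4·6/3 = 8.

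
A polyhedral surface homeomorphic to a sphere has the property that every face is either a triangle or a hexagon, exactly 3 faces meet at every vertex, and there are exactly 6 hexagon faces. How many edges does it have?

Let x be the number of triangles; then F = 6 + x.
Edge–face incidences: 2E = 6·6 + 3·x = 36 + 3x.
Every vertex has degree 3, so 3V = 2E.
Euler: V − E + F = 2 ⇒ (2E)/3 − E + (6 + x) = 2.
Multiply by 6: 2·(2E) − 3·(2E) + 6·(6 + x) = 12, i.e. 36 + 6x − (36 + 3x) = 12.
Collecting terms: 3x = 12, so x = 4.
Then 2E = 36 + 3·4 = 48, so E = 24, V = 2E/3 = 16, F = 6 + 4 = 10.

24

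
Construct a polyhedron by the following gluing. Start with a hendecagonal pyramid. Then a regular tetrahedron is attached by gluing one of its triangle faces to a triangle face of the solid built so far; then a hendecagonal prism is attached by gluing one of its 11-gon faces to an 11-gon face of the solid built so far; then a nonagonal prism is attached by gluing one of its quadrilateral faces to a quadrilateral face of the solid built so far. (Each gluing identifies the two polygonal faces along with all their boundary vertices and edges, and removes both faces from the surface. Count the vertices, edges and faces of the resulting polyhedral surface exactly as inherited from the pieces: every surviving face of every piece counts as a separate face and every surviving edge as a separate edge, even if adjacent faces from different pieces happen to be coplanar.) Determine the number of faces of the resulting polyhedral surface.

34

A hendecagonal pyramid: V=12, E=22, F=12.
Attach a regular tetrahedron (V=4, E=6, F=4) along a 3-gon: merge 3 vertices and 3 edges, delete both glued faces → V=13, E=25, F=14.
Attach a hendecagonal prism (V=22, E=33, F=13) along an 11-gon: merge 11 vertices and 11 edges, delete both glued faces → V=24, E=47, F=25.
Attach a nonagonal prism (V=18, E=27, F=11) along a 4-gon: merge 4 vertices and 4 edges, delete both glued faces → V=38, E=70, F=34.
Check: V − E + F = 38 − 70 + 34 = 2.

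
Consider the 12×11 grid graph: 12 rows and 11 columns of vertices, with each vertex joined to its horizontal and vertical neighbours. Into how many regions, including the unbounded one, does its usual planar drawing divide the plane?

The grid has V = 12·11 = 132 vertices and E = 12·10 + 11·11 = 241 edges.
F = 2 − V + E = 2 − 132 + 241 = 111.

111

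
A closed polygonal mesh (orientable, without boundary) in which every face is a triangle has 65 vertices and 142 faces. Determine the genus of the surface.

4

Every face is a triangle, so 2E = 3·142 = 426, giving E = 213.
χ = V − E + F = 65 − 213 + 142 = -6.
For a closed orientable surface χ = 2 − 2g, so g = (2 − (-6))/2 = 4.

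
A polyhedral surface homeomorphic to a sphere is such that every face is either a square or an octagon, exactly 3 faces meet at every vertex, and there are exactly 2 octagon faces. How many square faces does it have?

8

Let x be the number of squares; then F = 2 + x.
Edge–face incidences: 2E = 8·2 + 4·x = 16 + 4x.
Every vertex has degree 3, so 3V = 2E.
Euler: V − E + F = 2 ⇒ (2E)/3 − E + (2 + x) = 2.
Multiply by 6: 2·(2E) − 3·(2E) + 6·(2 + x) = 12, i.e. 12 + 6x − (16 + 4x) = 12.
Collecting terms: 2x − 4 = 12, so 2x = 16, so x = 8.
Then 2E = 16 + 4·8 = 48, so E = 24, V = 2E/3 = 16, F = 2 + 8 = 10.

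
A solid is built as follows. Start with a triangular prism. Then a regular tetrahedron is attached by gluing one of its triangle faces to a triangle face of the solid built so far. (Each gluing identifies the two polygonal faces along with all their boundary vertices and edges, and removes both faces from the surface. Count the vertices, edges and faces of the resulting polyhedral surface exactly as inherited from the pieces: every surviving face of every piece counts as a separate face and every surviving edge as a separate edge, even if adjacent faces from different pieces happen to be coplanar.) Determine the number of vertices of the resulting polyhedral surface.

A triangular prism: V=6, E=9, F=5.
Attach a regular tetrahedron (V=4, E=6, F=4) along a 3-gon: merge 3 vertices and 3 edges, delete both glued faces → V=7, E=12, F=7.
Check: V − E + F = 7 − 12 + 7 = 2.

7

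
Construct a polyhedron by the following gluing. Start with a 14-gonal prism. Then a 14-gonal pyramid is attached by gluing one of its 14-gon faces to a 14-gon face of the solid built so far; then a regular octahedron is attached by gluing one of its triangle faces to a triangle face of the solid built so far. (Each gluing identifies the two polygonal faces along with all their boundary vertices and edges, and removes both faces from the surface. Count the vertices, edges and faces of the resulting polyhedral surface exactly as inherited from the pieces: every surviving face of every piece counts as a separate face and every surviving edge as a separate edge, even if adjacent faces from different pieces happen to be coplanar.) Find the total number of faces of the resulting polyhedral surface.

35

A 14-gonal prism: V=28, E=42, F=16.
Attach a 14-gonal pyramid (V=15, E=28, F=15) along a 14-gon: merge 14 vertices and 14 edges, delete both glued faces → V=29, E=56, F=29.
Attach a regular octahedron (V=6, E=12, F=8) along a 3-gon: merge 3 vertices and 3 edges, delete both glued faces → V=32, E=65, F=35.
Check: V − E + F = 32 − 65 + 35 = 2.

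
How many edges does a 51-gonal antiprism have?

An antiprism on an n-gon has two n-gon caps and 2n triangles: V = 2·51 = 102, E = 4·51 = 204, F = 2·51 + 2 = 104.

204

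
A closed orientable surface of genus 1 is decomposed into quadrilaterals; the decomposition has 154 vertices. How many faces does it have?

154

χ = 2 − 2·1 = 0, and every face is a square so 4F = 2E.
V − E + F = 0 with E = 4F/2 gives 154 − (4/2 − 1)·F = 0, so F = 154 and E = 308.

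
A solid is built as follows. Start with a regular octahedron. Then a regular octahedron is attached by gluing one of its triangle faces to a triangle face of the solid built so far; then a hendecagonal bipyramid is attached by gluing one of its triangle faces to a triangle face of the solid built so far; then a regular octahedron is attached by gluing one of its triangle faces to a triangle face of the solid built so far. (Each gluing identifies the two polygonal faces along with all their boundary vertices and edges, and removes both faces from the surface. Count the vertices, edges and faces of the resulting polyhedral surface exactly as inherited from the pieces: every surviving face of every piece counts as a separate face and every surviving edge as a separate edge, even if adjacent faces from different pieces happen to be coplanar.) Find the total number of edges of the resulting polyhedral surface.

60

A regular octahedron: V=6, E=12, F=8.
Attach a regular octahedron (V=6, E=12, F=8) along a 3-gon: merge 3 vertices and 3 edges, delete both glued faces → V=9, E=21, F=14.
Attach a hendecagonal bipyramid (V=13, E=33, F=22) along a 3-gon: merge 3 vertices and 3 edges, delete both glued faces → V=19, E=51, F=34.
Attach a regular octahedron (V=6, E=12, F=8) along a 3-gon: merge 3 vertices and 3 edges, delete both glued faces → V=22, E=60, F=40.
Check: V − E + F = 22 − 60 + 40 = 2.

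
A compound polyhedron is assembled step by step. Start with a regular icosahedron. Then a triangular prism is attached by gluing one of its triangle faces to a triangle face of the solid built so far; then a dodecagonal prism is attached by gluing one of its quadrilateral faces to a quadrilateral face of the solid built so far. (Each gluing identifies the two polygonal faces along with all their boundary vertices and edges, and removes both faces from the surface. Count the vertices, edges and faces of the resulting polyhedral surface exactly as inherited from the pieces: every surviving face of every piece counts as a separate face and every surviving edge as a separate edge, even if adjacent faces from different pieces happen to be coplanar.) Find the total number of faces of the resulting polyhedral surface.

35

A regular icosahedron: V=12, E=30, F=20.
Attach a triangular prism (V=6, E=9, F=5) along a 3-gon: merge 3 vertices and 3 edges, delete both glued faces → V=15, E=36, F=23.
Attach a dodecagonal prism (V=24, E=36, F=14) along a 4-gon: merge 4 vertices and 4 edges, delete both glued faces → V=35, E=68, F=35.
Check: V − E + F = 35 − 68 + 35 = 2.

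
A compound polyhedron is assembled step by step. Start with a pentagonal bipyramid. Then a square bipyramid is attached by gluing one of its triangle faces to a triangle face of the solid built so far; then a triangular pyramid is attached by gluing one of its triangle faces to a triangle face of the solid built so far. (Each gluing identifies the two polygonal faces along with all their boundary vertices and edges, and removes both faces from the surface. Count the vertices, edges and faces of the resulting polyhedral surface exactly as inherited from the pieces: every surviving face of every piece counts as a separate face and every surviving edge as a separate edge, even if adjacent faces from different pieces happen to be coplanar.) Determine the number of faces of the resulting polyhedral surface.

A pentagonal bipyramid: V=7, E=15, F=10.
Attach a square bipyramid (V=6, E=12, F=8) along a 3-gon: merge 3 vertices and 3 edges, delete both glued faces → V=10, E=24, F=16.
Attach a triangular pyramid (V=4, E=6, F=4) along a 3-gon: merge 3 vertices and 3 edges, delete both glued faces → V=11, E=27, F=18.
Check: V − E + F = 11 − 27 + 18 = 2.

18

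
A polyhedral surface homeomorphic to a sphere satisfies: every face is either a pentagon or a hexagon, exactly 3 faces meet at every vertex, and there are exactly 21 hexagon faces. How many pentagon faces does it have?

Let x be the number of pentagons; then F = 21 + x.
Edge–face incidences: 2E = 6·21 + 5·x = 126 + 5x.
Every vertex has degree 3, so 3V = 2E.
Euler: V − E + F = 2 ⇒ (2E)/3 − E + (21 + x) = 2.
Multiply by 6: 2·(2E) − 3·(2E) + 6·(21 + x) = 12, i.e. 126 + 6x − (126 + 5x) = 12.
Collecting terms: x = 12.
Then 2E = 126 + 5·12 = 186, so E = 93, V = 2E/3 = 62, F = 21 + 12 = 33.

12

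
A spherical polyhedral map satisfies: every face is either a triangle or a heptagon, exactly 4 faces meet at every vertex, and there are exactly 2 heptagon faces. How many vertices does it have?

14

Let x be the number of triangles; then F = 2 + x.
Edge–face incidences: 2E = 7·2 + 3·x = 14 + 3x.
Every vertex has degree 4, so 4V = 2E.
Euler: V − E + F = 2 ⇒ (2E)/4 − E + (2 + x) = 2.
Multiply by 8: 2·(2E) − 4·(2E) + 8·(2 + x) = 16, i.e. 16 + 8x − 2·(14 + 3x) = 16.
Collecting terms: 2x − 12 = 16, so 2x = 28, so x = 14.
Then 2E = 14 + 3·14 = 56, so E = 28, V = 2E/4 = 14, F = 2 + 14 = 16.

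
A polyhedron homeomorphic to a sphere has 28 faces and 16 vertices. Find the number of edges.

Here V − E + F = 2.
E = V + F − (2) = 16 + 28 − (2) = 42.

42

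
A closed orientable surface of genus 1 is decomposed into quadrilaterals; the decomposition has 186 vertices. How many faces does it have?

χ = 2 − 2·1 = 0, and every face is a square so 4F = 2E.
V − E + F = 0 with E = 4F/2 gives 186 − (4/2 − 1)·F = 0, so F = 186 and E = 372.

186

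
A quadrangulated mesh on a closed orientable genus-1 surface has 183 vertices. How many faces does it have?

183

χ = 2 − 2·1 = 0, and every face is a square so 4F = 2E.
V − E + F = 0 with E = 4F/2 gives 183 − (4/2 − 1)·F = 0, so F = 183 and E = 366.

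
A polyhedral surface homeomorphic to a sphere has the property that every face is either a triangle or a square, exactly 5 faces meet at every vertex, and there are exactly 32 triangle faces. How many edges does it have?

60

Let x be the number of squares; then F = 32 + x.
Edge–face incidences: 2E = 3·32 + 4·x = 96 + 4x.
Every vertex has degree 5, so 5V = 2E.
Euler: V − E + F = 2 ⇒ (2E)/5 − E + (32 + x) = 2.
Multiply by 10: 2·(2E) − 5·(2E) + 10·(32 + x) = 20, i.e. 320 + 10x − 3·(96 + 4x) = 20.
Collecting terms: −2x + 32 = 20, so −2x = −12, so x = 6.
Then 2E = 96 + 4·6 = 120, so E = 60, V = 2E/5 = 24, F = 32 + 6 = 38.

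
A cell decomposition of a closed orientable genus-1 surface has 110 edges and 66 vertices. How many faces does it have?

44

For a closed orientable surface of genus 1, χ = 2 − 2·1 = 0.
F = 0 − V + E = 0 − 66 + 110 = 44.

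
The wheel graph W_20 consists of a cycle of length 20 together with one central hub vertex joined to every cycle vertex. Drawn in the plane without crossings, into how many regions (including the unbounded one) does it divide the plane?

W_20 has V = 20 + 1 = 21 vertices and E = 2·20 = 40 edges.
By Euler's formula F = 2 − V + E = 2 − 21 + 40 = 21.

21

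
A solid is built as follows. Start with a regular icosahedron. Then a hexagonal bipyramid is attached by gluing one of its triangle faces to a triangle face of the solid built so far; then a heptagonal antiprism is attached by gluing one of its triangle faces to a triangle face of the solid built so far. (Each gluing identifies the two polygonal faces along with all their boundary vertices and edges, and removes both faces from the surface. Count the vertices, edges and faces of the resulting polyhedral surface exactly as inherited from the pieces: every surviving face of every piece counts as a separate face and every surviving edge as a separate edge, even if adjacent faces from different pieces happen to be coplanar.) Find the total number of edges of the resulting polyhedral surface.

70

A regular icosahedron: V=12, E=30, F=20.
Attach a hexagonal bipyramid (V=8, E=18, F=12) along a 3-gon: merge 3 vertices and 3 edges, delete both glued faces → V=17, E=45, F=30.
Attach a heptagonal antiprism (V=14, E=28, F=16) along a 3-gon: merge 3 vertices and 3 edges, delete both glued faces → V=28, E=70, F=44.
Check: V − E + F = 28 − 70 + 44 = 2.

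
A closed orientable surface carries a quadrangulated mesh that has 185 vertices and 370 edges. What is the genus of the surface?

1

Every face is a square and each edge borders two faces, so 4F = 2·370, giving F = 185.
χ = V − E + F = 185 − 370 + 185 = 0.
For a closed orientable surface χ = 2 − 2g, so g = (2 − (0))/2 = 1.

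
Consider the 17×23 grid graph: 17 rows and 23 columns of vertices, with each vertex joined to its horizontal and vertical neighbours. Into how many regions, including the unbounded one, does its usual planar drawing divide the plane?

353

The grid has V = 17·23 = 391 vertices and E = 17·22 + 23·16 = 742 edges.
F = 2 − V + E = 2 − 391 + 742 = 353.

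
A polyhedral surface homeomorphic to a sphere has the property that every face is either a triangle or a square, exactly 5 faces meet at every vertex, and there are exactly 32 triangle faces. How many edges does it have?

Let x be the number of squares; then F = 32 + x.
Edge–face incidences: 2E = 3·32 + 4·x = 96 + 4x.
Every vertex has degree 5, so 5V = 2E.
Euler: V − E + F = 2 ⇒ (2E)/5 − E + (32 + x) = 2.
Multiply by 10: 2·(2E) − 5·(2E) + 10·(32 + x) = 20, i.e. 320 + 10x − 3·(96 + 4x) = 20.
Collecting terms: −2x + 32 = 20, so −2x = −12, so x = 6.
Then 2E = 96 + 4·6 = 120, so E = 60, V = 2E/5 = 24, F = 32 + 6 = 38.

60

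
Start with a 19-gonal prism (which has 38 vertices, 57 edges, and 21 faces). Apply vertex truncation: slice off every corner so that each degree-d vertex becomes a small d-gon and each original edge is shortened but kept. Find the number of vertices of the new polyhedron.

Truncation replaces each original edge-end by a new vertex, so V′ = 2E = 114.
Each original edge survives, and each old vertex of degree d contributes d new edges; summing degrees gives Σd = 2E, so E′ = E + 2E = 3E = 171.
Each original face survives and each original vertex becomes one new face: F′ = F + V = 59.

114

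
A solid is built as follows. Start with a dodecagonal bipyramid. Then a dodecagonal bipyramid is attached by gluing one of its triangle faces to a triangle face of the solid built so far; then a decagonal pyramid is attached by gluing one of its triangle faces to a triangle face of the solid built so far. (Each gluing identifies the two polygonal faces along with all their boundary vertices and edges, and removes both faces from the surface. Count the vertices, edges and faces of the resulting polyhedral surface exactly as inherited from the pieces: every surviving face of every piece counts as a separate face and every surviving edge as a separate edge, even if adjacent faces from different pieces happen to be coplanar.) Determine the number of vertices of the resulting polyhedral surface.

A dodecagonal bipyramid: V=14, E=36, F=24.
Attach a dodecagonal bipyramid (V=14, E=36, F=24) along a 3-gon: merge 3 vertices and 3 edges, delete both glued faces → V=25, E=69, F=46.
Attach a decagonal pyramid (V=11, E=20, F=11) along a 3-gon: merge 3 vertices and 3 edges, delete both glued faces → V=33, E=86, F=55.
Check: V − E + F = 33 − 86 + 55 = 2.

33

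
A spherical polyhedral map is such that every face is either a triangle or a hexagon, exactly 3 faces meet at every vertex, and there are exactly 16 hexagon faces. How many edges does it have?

Let x be the number of triangles; then F = 16 + x.
Edge–face incidences: 2E = 6·16 + 3·x = 96 + 3x.
Every vertex has degree 3, so 3V = 2E.
Euler: V − E + F = 2 ⇒ (2E)/3 − E + (16 + x) = 2.
Multiply by 6: 2·(2E) − 3·(2E) + 6·(16 + x) = 12, i.e. 96 + 6x − (96 + 3x) = 12.
Collecting terms: 3x = 12, so x = 4.
Then 2E = 96 + 3·4 = 108, so E = 54, V = 2E/3 = 36, F = 16 + 4 = 20.

54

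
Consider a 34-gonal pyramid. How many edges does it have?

68

A pyramid on an n-gon base has one n-gon and n triangles: V = 34 + 1 = 35, E = 2·34 = 68, F = 34 + 1 = 35.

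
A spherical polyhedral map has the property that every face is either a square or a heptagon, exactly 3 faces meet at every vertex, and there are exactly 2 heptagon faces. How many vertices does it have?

14

Let x be the number of squares; then F = 2 + x.
Edge–face incidences: 2E = 7·2 + 4·x = 14 + 4x.
Every vertex has degree 3, so 3V = 2E.
Euler: V − E + F = 2 ⇒ (2E)/3 − E + (2 + x) = 2.
Multiply by 6: 2·(2E) − 3·(2E) + 6·(2 + x) = 12, i.e. 12 + 6x − (14 + 4x) = 12.
Collecting terms: 2x − 2 = 12, so 2x = 14, so x = 7.
Then 2E = 14 + 4·7 = 42, so E = 21, V = 2E/3 = 14, F = 2 + 7 = 9.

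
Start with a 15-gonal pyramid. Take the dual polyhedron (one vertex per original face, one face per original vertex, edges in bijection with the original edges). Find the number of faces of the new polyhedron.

The base solid has V = 16, E = 30, F = 16.
The dual swaps V and F and preserves E: V′ = F = 16, E′ = E = 30, F′ = V = 16.

16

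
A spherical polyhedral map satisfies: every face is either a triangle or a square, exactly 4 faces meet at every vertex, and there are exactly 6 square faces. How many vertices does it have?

12

Let x be the number of triangles; then F = 6 + x.
Edge–face incidences: 2E = 4·6 + 3·x = 24 + 3x.
Every vertex has degree 4, so 4V = 2E.
Euler: V − E + F = 2 ⇒ (2E)/4 − E + (6 + x) = 2.
Multiply by 8: 2·(2E) − 4·(2E) + 8·(6 + x) = 16, i.e. 48 + 8x − 2·(24 + 3x) = 16.
Collecting terms: 2x = 16, so x = 8.
Then 2E = 24 + 3·8 = 48, so E = 24, V = 2E/4 = 12, F = 6 + 8 = 14.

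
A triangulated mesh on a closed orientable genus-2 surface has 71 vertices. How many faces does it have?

χ = 2 − 2·2 = -2, and every face is a triangle so 3F = 2E.
V − E + F = -2 with E = 3F/2 gives 71 − (3/2 − 1)·F = -2, so F = 146 and E = 219.

146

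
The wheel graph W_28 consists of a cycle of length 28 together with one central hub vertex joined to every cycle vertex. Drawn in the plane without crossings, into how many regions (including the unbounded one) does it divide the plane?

W_28 has V = 28 + 1 = 29 vertices and E = 2·28 = 56 edges.
By Euler's formula F = 2 − V + E = 2 − 29 + 56 = 29.

29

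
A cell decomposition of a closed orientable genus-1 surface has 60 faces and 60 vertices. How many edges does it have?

120

For a closed orientable surface of genus 1, χ = 2 − 2·1 = 0.
E = V + F − (0) = 60 + 60 − (0) = 120.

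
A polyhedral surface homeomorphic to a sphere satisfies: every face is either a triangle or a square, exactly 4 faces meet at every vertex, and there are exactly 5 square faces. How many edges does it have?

22

Let x be the number of triangles; then F = 5 + x.
Edge–face incidences: 2E = 4·5 + 3·x = 20 + 3x.
Every vertex has degree 4, so 4V = 2E.
Euler: V − E + F = 2 ⇒ (2E)/4 − E + (5 + x) = 2.
Multiply by 8: 2·(2E) − 4·(2E) + 8·(5 + x) = 16, i.e. 40 + 8x − 2·(20 + 3x) = 16.
Collecting terms: 2x = 16, so x = 8.
Then 2E = 20 + 3·8 = 44, so E = 22, V = 2E/4 = 11, F = 5 + 8 = 13.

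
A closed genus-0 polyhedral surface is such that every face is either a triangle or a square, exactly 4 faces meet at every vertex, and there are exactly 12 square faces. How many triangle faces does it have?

Let x be the number of triangles; then F = 12 + x.
Edge–face incidences: 2E = 4·12 + 3·x = 48 + 3x.
Every vertex has degree 4, so 4V = 2E.
Euler: V − E + F = 2 ⇒ (2E)/4 − E + (12 + x) = 2.
Multiply by 8: 2·(2E) − 4·(2E) + 8·(12 + x) = 16, i.e. 96 + 8x − 2·(48 + 3x) = 16.
Collecting terms: 2x = 16, so x = 8.
Then 2E = 48 + 3·8 = 72, so E = 36, V = 2E/4 = 18, F = 12 + 8 = 20.

8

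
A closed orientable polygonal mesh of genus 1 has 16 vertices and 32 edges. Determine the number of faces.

16

For a closed orientable surface of genus 1, χ = 2 − 2·1 = 0.
F = 0 − V + E = 0 − 16 + 32 = 16.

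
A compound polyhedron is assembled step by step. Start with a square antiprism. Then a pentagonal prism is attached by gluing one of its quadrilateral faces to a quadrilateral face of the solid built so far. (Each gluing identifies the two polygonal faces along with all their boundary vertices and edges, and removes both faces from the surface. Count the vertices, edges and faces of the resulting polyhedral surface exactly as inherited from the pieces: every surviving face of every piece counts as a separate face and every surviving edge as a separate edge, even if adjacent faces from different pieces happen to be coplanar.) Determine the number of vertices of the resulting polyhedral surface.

A square antiprism: V=8, E=16, F=10.
Attach a pentagonal prism (V=10, E=15, F=7) along a 4-gon: merge 4 vertices and 4 edges, delete both glued faces → V=14, E=27, F=15.
Check: V − E + F = 14 − 27 + 15 = 2.

14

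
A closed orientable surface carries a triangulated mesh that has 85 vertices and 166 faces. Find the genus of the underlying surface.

Every face is a triangle, so 2E = 3·166 = 498, giving E = 249.
χ = V − E + F = 85 − 249 + 166 = 2.
For a closed orientable surface χ = 2 − 2g, so g = (2 − (2))/2 = 0.

0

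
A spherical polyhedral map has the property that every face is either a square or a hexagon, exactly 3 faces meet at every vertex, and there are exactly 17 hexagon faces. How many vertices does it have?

Let x be the number of squares; then F = 17 + x.
Edge–face incidences: 2E = 6·17 + 4·x = 102 + 4x.
Every vertex has degree 3, so 3V = 2E.
Euler: V − E + F = 2 ⇒ (2E)/3 − E + (17 + x) = 2.
Multiply by 6: 2·(2E) − 3·(2E) + 6·(17 + x) = 12, i.e. 102 + 6x − (102 + 4x) = 12.
Collecting terms: 2x = 12, so x = 6.
Then 2E = 102 + 4·6 = 126, so E = 63, V = 2E/3 = 42, F = 17 + 6 = 23.

42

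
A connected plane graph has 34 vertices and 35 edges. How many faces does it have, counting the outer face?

3

Euler's formula for a connected plane graph: V − E + F = 2, so F = 2 − 34 + 35 = 3.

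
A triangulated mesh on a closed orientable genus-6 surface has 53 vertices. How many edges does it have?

χ = 2 − 2·6 = -10, and every face is a triangle so 3F = 2E.
V − E + F = -10 with E = 3F/2 gives 53 − (3/2 − 1)·F = -10, so F = 126 and E = 189.

189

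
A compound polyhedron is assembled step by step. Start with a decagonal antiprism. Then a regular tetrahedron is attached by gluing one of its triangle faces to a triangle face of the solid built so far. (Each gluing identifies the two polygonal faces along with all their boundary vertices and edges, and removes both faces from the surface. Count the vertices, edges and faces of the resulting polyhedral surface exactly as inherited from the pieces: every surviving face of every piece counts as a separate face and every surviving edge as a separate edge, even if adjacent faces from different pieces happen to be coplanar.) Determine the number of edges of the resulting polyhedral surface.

43

A decagonal antiprism: V=20, E=40, F=22.
Attach a regular tetrahedron (V=4, E=6, F=4) along a 3-gon: merge 3 vertices and 3 edges, delete both glued faces → V=21, E=43, F=24.
Check: V − E + F = 21 − 43 + 24 = 2.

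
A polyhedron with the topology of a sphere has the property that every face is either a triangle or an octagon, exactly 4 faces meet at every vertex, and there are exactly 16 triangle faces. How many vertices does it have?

16

Let x be the number of octagons; then F = 16 + x.
Edge–face incidences: 2E = 3·16 + 8·x = 48 + 8x.
Every vertex has degree 4, so 4V = 2E.
Euler: V − E + F = 2 ⇒ (2E)/4 − E + (16 + x) = 2.
Multiply by 8: 2·(2E) − 4·(2E) + 8·(16 + x) = 16, i.e. 128 + 8x − 2·(48 + 8x) = 16.
Collecting terms: −8x + 32 = 16, so −8x = −16, so x = 2.
Then 2E = 48 + 8·2 = 64, so E = 32, V = 2E/4 = 16, F = 16 + 2 = 18.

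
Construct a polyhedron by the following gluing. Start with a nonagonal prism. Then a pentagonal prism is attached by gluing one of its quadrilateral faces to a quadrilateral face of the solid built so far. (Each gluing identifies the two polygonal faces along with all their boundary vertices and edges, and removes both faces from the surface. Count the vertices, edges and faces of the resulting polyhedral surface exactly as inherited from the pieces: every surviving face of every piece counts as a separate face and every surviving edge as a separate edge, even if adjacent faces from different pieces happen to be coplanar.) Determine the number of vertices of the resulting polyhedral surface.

24

A nonagonal prism: V=18, E=27, F=11.
Attach a pentagonal prism (V=10, E=15, F=7) along a 4-gon: merge 4 vertices and 4 edges, delete both glued faces → V=24, E=38, F=16.
Check: V − E + F = 24 − 38 + 16 = 2.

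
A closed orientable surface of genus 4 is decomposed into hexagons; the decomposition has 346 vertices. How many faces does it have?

χ = 2 − 2·4 = -6, and every face is a hexagon so 6F = 2E.
V − E + F = -6 with E = 6F/2 gives 346 − (6/2 − 1)·F = -6, so F = 176 and E = 528.

176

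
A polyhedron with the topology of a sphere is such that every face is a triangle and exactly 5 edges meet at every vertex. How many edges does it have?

30

Each face has 3 edges and each edge borders two faces, so 2E = 3F.
Each vertex has degree 5, so 5V = 2E and hence V = 3F/5.
Euler: V − E + F = 2 ⇒ (3F/5) − (3F/2) + F = 2.
Multiply by 10: (6 − 15 + 10)F = 20, i.e. 1F = 20.
So F = 20, E = 3·20/2 = 30, V = 3·20/5 = 12.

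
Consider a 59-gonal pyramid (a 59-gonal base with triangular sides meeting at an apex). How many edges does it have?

A pyramid on an n-gon base has one n-gon and n triangles: V = 59 + 1 = 60, E = 2·59 = 118, F = 59 + 1 = 60.

118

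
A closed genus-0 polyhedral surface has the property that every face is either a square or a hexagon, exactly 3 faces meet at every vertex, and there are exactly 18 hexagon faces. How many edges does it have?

Let x be the number of squares; then F = 18 + x.
Edge–face incidences: 2E = 6·18 + 4·x = 108 + 4x.
Every vertex has degree 3, so 3V = 2E.
Euler: V − E + F = 2 ⇒ (2E)/3 − E + (18 + x) = 2.
Multiply by 6: 2·(2E) − 3·(2E) + 6·(18 + x) = 12, i.e. 108 + 6x − (108 + 4x) = 12.
Collecting terms: 2x = 12, so x = 6.
Then 2E = 108 + 4·6 = 132, so E = 66, V = 2E/3 = 44, F = 18 + 6 = 24.

66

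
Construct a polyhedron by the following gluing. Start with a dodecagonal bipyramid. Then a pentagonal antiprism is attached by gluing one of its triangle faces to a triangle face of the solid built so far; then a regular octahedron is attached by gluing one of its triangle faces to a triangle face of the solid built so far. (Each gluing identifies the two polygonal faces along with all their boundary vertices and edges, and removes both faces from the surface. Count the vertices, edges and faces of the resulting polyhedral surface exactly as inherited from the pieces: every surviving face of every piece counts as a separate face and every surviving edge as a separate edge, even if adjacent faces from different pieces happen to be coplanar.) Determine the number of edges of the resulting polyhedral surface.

62

A dodecagonal bipyramid: V=14, E=36, F=24.
Attach a pentagonal antiprism (V=10, E=20, F=12) along a 3-gon: merge 3 vertices and 3 edges, delete both glued faces → V=21, E=53, F=34.
Attach a regular octahedron (V=6, E=12, F=8) along a 3-gon: merge 3 vertices and 3 edges, delete both glued faces → V=24, E=62, F=40.
Check: V − E + F = 24 − 62 + 40 = 2.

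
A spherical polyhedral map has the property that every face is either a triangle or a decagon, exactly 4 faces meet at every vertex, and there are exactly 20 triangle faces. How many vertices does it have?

20

Let x be the number of decagons; then F = 20 + x.
Edge–face incidences: 2E = 3·20 + 10·x = 60 + 10x.
Every vertex has degree 4, so 4V = 2E.
Euler: V − E + F = 2 ⇒ (2E)/4 − E + (20 + x) = 2.
Multiply by 8: 2·(2E) − 4·(2E) + 8·(20 + x) = 16, i.e. 160 + 8x − 2·(60 + 10x) = 16.
Collecting terms: −12x + 40 = 16, so −12x = −24, so x = 2.
Then 2E = 60 + 10·2 = 80, so E = 40, V = 2E/4 = 20, F = 20 + 2 = 22.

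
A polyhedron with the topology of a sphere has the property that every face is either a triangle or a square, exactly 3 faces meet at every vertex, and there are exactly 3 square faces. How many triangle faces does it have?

2

Let x be the number of triangles; then F = 3 + x.
Edge–face incidences: 2E = 4·3 + 3·x = 12 + 3x.
Every vertex has degree 3, so 3V = 2E.
Euler: V − E + F = 2 ⇒ (2E)/3 − E + (3 + x) = 2.
Multiply by 6: 2·(2E) − 3·(2E) + 6·(3 + x) = 12, i.e. 18 + 6x − (12 + 3x) = 12.
Collecting terms: 3x + 6 = 12, so 3x = 6, so x = 2.
Then 2E = 12 + 3·2 = 18, so E = 9, V = 2E/3 = 6, F = 3 + 2 = 5.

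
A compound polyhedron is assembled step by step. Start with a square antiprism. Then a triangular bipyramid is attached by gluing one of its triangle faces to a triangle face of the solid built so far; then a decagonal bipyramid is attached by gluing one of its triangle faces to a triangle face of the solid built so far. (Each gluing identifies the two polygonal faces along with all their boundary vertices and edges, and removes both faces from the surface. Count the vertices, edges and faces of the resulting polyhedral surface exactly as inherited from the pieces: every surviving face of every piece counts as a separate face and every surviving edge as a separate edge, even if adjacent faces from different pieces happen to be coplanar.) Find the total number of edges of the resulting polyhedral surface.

49

A square antiprism: V=8, E=16, F=10.
Attach a triangular bipyramid (V=5, E=9, F=6) along a 3-gon: merge 3 vertices and 3 edges, delete both glued faces → V=10, E=22, F=14.
Attach a decagonal bipyramid (V=12, E=30, F=20) along a 3-gon: merge 3 vertices and 3 edges, delete both glued faces → V=19, E=49, F=32.
Check: V − E + F = 19 − 49 + 32 = 2.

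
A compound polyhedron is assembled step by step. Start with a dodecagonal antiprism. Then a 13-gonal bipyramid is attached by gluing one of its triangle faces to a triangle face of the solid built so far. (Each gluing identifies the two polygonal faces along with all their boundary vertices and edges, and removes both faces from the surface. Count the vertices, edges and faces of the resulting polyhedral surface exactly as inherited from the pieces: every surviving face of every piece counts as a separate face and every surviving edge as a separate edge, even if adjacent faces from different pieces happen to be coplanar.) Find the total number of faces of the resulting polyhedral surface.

50

A dodecagonal antiprism: V=24, E=48, F=26.
Attach a 13-gonal bipyramid (V=15, E=39, F=26) along a 3-gon: merge 3 vertices and 3 edges, delete both glued faces → V=36, E=84, F=50.
Check: V − E + F = 36 − 84 + 50 = 2.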